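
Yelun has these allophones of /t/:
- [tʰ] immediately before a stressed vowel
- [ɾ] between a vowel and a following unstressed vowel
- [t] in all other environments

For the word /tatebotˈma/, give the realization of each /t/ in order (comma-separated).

Occurrence 1 (position 1): no conditioning environment matches → elsewhere allophone [t].
Occurrence 2 (position 3): between a vowel and an unstressed vowel → [ɾ].
Occurrence 3 (position 7): no conditioning environment matches → elsewhere allophone [t].

[t], [ɾ], [t]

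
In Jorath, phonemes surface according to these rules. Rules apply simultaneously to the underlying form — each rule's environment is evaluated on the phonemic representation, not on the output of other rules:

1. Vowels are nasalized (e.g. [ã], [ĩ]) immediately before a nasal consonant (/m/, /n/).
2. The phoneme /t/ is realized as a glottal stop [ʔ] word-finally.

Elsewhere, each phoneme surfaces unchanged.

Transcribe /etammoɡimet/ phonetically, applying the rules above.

[etãmmoɡĩmeʔ]

/e/ (word-initial): rule 1 targets it, but not before a nasal consonant → unchanged [e].
/t/ (between /e/ and /a/) is in the target of rule 2 but the environment (word-finally) is not met → [t].
/a/ (between /t/ and /m/): before a nasal consonant, so rule 1 applies → [ã].
/m/ (between /a/ and /m/): no rule targets it → [m].
/m/ (between /m/ and /o/) is unaffected → [m].
/o/ — between /m/ and /ɡ/; rule 1 does not apply here → [o].
/ɡ/ (between /o/ and /i/) is unaffected → [ɡ].
Rule 1 applies to /i/ (between /ɡ/ and /m/: before a nasal consonant) → [ĩ].
/m/ (between /i/ and /e/) is unaffected → [m].
/e/ — between /m/ and /t/; rule 1 does not apply here → [e].
/t/ meets the environment for rule 2 (word-finally) → [ʔ].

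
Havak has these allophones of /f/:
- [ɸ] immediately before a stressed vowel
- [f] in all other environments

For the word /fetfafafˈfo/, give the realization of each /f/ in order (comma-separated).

[f], [f], [f], [f], [ɸ]

Occurrence 1 (position 1): no conditioning environment matches → elsewhere allophone [f].
Occurrence 2 (position 4): no conditioning environment matches → elsewhere allophone [f].
Occurrence 3 (position 6): no conditioning environment matches → elsewhere allophone [f].
Occurrence 4 (position 8): no conditioning environment matches → elsewhere allophone [f].
Occurrence 5 (position 9): immediately before a stressed vowel → [ɸ].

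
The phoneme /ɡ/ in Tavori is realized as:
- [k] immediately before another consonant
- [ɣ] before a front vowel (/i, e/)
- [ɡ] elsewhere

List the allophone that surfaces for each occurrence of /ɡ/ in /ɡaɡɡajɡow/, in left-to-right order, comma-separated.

[ɡ], [k], [ɡ], [ɡ]

Occurrence 1 (position 1): no conditioning environment matches → elsewhere allophone [ɡ].
Occurrence 2 (position 3): immediately before another consonant → [k].
Occurrence 3 (position 4): no conditioning environment matches → elsewhere allophone [ɡ].
Occurrence 4 (position 7): no conditioning environment matches → elsewhere allophone [ɡ].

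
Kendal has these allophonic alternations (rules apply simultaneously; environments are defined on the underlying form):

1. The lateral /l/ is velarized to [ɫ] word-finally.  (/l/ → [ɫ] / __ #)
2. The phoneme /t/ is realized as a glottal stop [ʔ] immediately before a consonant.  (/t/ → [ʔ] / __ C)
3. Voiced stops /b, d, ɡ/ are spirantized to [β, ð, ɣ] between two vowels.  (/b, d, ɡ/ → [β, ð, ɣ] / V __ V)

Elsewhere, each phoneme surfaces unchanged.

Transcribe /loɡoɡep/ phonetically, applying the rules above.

/l/ (word-initial) is in the target of rule 1 but the environment (word-finally) is not met → [l].
/o/ — not in any rule's target class → [o].
/ɡ/ — between /o/ and /o/, between two vowels — surfaces as [ɣ] (rule 3).
/o/ — not in any rule's target class → [o].
/ɡ/ (between /o/ and /e/): between two vowels, so rule 3 applies → [ɣ].
/e/ — not in any rule's target class → [e].
/p/ stays [p].

[loɣoɣep]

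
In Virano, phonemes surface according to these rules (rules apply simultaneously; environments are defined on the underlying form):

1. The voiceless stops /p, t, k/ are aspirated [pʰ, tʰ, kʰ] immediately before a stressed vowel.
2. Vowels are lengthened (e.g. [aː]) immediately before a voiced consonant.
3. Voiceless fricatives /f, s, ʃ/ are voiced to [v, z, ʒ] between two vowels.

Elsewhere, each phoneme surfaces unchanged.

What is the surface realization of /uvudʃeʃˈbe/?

/u/ (word-initial): before a voiced consonant, so rule 2 applies → [uː].
/v/ stays [v].
/u/ (between /v/ and /d/) occurs before a voiced consonant → [uː] by rule 2.
/d/ — not in any rule's target class → [d].
/ʃ/ (between /d/ and /e/) is in the target of rule 3 but the environment (between two vowels) is not met → [ʃ].
/e/ (between /ʃ/ and /ʃ/) is in the target of rule 2 but the environment (before a voiced consonant) is not met → [e].
/ʃ/ (between /e/ and /b/): rule 3 targets it, but not between two vowels → unchanged [ʃ].
/b/ stays [b].
/e/ — word-final; rule 2 does not apply here → [e].

[uːvuːdʃeʃˈbe]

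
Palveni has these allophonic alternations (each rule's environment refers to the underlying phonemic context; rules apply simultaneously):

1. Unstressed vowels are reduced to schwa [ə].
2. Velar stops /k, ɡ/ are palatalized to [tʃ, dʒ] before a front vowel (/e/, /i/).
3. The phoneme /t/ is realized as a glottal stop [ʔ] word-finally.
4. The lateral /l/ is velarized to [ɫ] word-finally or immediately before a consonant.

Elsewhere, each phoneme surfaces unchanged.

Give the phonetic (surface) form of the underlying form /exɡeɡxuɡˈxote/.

/e/ (word-initial): in an unstressed syllable, so rule 1 applies → [ə].
/ɡ/ — between /x/ and /e/, before a front vowel — surfaces as [dʒ] (rule 2).
/e/ meets the environment for rule 1 (in an unstressed syllable) → [ə].
/ɡ/ (between /e/ and /x/): rule 2 targets it, but not before a front vowel → unchanged [ɡ].
/u/ — between /x/ and /ɡ/, in an unstressed syllable — surfaces as [ə] (rule 1).
/ɡ/ (between /u/ and /x/): rule 2 targets it, but not before a front vowel → unchanged [ɡ].
/o/ (between /x/ and /t/) fails the environment for rule 1, so it stays [o].
/t/ (between /o/ and /e/): rule 3 targets it, but not word-finally → unchanged [t].
/e/ (word-final): in an unstressed syllable, so rule 1 applies → [ə].

[əxdʒəɡxəɡˈxotə]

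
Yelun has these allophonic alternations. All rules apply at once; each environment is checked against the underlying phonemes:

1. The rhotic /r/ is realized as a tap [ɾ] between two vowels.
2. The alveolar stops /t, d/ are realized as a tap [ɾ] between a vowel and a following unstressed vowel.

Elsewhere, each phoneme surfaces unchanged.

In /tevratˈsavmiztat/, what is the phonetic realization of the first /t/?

[t]

/t/ (word-initial) is in the target of rule 2 but the environment (between a vowel and a following unstressed vowel) is not met → [t].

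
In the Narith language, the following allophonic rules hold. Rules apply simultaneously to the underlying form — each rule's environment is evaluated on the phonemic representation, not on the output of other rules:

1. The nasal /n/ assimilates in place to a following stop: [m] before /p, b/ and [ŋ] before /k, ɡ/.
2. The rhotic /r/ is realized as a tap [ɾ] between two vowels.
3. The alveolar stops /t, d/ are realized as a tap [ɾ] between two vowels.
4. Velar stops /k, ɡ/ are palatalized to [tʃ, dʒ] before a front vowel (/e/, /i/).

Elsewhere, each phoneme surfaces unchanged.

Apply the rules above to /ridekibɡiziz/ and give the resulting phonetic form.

/r/ (word-initial): rule 2 targets it, but not between two vowels → unchanged [r].
/i/ stays [i].
/d/ meets the environment for rule 3 (between two vowels) → [ɾ].
/e/ (between /d/ and /k/) is unaffected → [e].
/k/ meets the environment for rule 4 (before a front vowel) → [tʃ].
/i/ (between /k/ and /b/): no rule targets it → [i].
/b/ (between /i/ and /ɡ/) is unaffected → [b].
/ɡ/ (between /b/ and /i/) occurs before a front vowel → [dʒ] by rule 4.
/i/ (between /ɡ/ and /z/) is unaffected → [i].
/z/ — not in any rule's target class → [z].
/i/ — not in any rule's target class → [i].
/z/ stays [z].

[riɾetʃibdʒiziz]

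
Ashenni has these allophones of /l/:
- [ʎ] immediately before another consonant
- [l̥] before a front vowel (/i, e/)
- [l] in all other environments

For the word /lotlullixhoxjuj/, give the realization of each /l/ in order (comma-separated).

[l], [l], [ʎ], [l̥]

Occurrence 1 (position 1): no conditioning environment matches → elsewhere allophone [l].
Occurrence 2 (position 4): no conditioning environment matches → elsewhere allophone [l].
Occurrence 3 (position 6): immediately before another consonant → [ʎ].
Occurrence 4 (position 7): before a front vowel (/i, e/) → [l̥].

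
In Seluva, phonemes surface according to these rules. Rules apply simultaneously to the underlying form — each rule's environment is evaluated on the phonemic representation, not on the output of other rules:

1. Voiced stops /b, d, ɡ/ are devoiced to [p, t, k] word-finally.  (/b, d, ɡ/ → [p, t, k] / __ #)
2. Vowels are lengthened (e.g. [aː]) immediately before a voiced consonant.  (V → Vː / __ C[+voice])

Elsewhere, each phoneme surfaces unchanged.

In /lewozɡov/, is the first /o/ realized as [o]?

No

/o/ (between /w/ and /z/) occurs before a voiced consonant → [oː] by rule 2.
The actual realization is [oː], not [o].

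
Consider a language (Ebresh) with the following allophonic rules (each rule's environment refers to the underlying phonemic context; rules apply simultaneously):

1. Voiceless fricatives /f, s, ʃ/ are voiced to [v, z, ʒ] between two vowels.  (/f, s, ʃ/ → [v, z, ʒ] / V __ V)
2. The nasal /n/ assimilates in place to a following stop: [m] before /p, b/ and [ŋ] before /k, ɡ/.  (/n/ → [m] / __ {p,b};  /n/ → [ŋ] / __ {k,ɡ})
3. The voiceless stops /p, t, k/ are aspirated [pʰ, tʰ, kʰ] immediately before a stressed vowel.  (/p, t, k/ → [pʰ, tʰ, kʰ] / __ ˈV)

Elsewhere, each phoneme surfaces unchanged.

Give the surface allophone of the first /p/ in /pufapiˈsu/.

[p]

/p/ — word-initial; rule 3 does not apply here → [p].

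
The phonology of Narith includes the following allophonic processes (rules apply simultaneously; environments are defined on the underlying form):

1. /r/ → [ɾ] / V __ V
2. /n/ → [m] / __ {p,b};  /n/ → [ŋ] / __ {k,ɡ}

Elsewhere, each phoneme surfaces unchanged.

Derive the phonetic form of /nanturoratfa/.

[nantuɾoɾatfa]

/n/ (word-initial) is in the target of rule 2 but the environment (before a labial or velar stop) is not met → [n].
/a/ (between /n/ and /n/) is unaffected → [a].
/n/ — between /a/ and /t/; rule 2 does not apply here → [n].
/t/ (between /n/ and /u/) is unaffected → [t].
/u/ (between /t/ and /r/) is unaffected → [u].
/r/ (between /u/ and /o/): between two vowels, so rule 1 applies → [ɾ].
/o/ — not in any rule's target class → [o].
/r/ meets the environment for rule 1 (between two vowels) → [ɾ].
/a/ (between /r/ and /t/): no rule targets it → [a].
/t/ stays [t].
/f/ (between /t/ and /a/) is unaffected → [f].
/a/ — not in any rule's target class → [a].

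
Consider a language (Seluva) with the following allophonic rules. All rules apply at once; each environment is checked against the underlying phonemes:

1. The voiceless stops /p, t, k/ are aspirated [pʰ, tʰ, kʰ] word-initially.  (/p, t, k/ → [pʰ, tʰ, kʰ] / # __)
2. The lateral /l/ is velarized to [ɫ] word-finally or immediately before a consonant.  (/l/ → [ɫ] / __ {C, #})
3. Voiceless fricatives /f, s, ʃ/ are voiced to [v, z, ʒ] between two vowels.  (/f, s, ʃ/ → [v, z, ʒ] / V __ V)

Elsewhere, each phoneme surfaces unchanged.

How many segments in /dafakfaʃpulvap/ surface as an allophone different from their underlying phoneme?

2

Segments that undergo a rule: /f/ → [v] (rule 3); /l/ → [ɫ] (rule 2).
All other segments surface unchanged.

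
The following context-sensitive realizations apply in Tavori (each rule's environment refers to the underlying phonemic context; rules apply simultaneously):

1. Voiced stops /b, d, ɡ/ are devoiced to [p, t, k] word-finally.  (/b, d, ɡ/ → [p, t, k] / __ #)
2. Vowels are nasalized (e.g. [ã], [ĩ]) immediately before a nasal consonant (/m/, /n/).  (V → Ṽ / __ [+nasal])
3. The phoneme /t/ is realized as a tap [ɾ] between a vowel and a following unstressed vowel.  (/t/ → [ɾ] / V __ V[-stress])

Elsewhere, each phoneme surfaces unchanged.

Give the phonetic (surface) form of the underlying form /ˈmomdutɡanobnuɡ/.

[ˈmõmdutɡãnobnuk]

/m/ stays [m].
/o/ — between /m/ and /m/, before a nasal consonant — surfaces as [õ] (rule 2).
/m/ — not in any rule's target class → [m].
/d/ — between /m/ and /u/; rule 1 does not apply here → [d].
/u/ (between /d/ and /t/): rule 2 targets it, but not before a nasal consonant → unchanged [u].
/t/ (between /u/ and /ɡ/) fails the environment for rule 3, so it stays [t].
/ɡ/ — between /t/ and /a/; rule 1 does not apply here → [ɡ].
/a/ (between /ɡ/ and /n/) occurs before a nasal consonant → [ã] by rule 2.
/n/ — not in any rule's target class → [n].
/o/ (between /n/ and /b/): rule 2 targets it, but not before a nasal consonant → unchanged [o].
/b/ (between /o/ and /n/): rule 1 targets it, but not word-finally → unchanged [b].
/n/ stays [n].
/u/ — between /n/ and /ɡ/; rule 2 does not apply here → [u].
/ɡ/ (word-final): word-finally, so rule 1 applies → [k].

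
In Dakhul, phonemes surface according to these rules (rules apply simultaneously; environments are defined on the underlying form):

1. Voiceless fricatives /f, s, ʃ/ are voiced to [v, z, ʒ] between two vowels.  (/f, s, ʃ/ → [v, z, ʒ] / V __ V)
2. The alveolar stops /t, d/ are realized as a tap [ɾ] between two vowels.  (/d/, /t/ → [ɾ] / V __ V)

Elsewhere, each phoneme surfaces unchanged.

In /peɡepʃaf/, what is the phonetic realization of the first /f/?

[f]

/f/ (word-final): rule 1 targets it, but not between two vowels → unchanged [f].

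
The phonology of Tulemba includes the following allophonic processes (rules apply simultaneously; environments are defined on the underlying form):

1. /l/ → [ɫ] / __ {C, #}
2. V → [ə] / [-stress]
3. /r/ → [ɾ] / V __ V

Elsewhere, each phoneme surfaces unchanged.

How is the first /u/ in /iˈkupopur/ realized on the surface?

[u]

/u/ (between /k/ and /p/) is in the target of rule 2 but the environment (in an unstressed syllable) is not met → [u].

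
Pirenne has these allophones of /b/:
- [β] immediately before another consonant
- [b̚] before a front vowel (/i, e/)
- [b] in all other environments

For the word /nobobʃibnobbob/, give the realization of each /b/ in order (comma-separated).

Occurrence 1 (position 3): no conditioning environment matches → elsewhere allophone [b].
Occurrence 2 (position 5): immediately before another consonant → [β].
Occurrence 3 (position 8): immediately before another consonant → [β].
Occurrence 4 (position 11): immediately before another consonant → [β].
Occurrence 5 (position 12): no conditioning environment matches → elsewhere allophone [b].
Occurrence 6 (position 14): no conditioning environment matches → elsewhere allophone [b].

[b], [β], [β], [β], [b], [b]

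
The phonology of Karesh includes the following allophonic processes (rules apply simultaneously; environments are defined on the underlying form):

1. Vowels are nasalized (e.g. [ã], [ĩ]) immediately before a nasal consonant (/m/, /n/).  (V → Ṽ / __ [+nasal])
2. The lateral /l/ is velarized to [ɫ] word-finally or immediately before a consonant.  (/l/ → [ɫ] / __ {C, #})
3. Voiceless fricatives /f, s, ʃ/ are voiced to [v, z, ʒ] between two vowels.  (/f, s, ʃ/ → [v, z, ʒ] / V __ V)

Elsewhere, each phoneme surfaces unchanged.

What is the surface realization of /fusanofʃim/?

[fuzãnofʃĩm]

/f/ — word-initial; rule 3 does not apply here → [f].
/u/ — between /f/ and /s/; rule 1 does not apply here → [u].
/s/ (between /u/ and /a/): between two vowels, so rule 3 applies → [z].
/a/ — between /s/ and /n/, before a nasal consonant — surfaces as [ã] (rule 1).
/n/ stays [n].
/o/ (between /n/ and /f/) fails the environment for rule 1, so it stays [o].
/f/ (between /o/ and /ʃ/) fails the environment for rule 3, so it stays [f].
/ʃ/ (between /f/ and /i/) fails the environment for rule 3, so it stays [ʃ].
/i/ — between /ʃ/ and /m/, before a nasal consonant — surfaces as [ĩ] (rule 1).
/m/ — not in any rule's target class → [m].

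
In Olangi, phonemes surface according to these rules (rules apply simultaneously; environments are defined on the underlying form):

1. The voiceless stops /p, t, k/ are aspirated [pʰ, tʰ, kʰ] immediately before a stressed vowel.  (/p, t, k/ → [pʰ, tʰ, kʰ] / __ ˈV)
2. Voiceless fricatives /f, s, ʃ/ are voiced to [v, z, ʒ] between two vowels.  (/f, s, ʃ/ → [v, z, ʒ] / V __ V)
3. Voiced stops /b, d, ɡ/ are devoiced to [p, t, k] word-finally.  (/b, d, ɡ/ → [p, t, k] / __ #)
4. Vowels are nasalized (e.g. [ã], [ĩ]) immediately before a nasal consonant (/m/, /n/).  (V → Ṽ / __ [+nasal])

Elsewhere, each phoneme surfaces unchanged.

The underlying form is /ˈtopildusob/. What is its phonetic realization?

[ˈtʰopilduzop]

/t/ — word-initial, immediately before a stressed vowel — surfaces as [tʰ] (rule 1).
/o/ — between /t/ and /p/; rule 4 does not apply here → [o].
/p/ (between /o/ and /i/) is in the target of rule 1 but the environment (immediately before a stressed vowel) is not met → [p].
/i/ (between /p/ and /l/): rule 4 targets it, but not before a nasal consonant → unchanged [i].
/d/ — between /l/ and /u/; rule 3 does not apply here → [d].
/u/ (between /d/ and /s/) fails the environment for rule 4, so it stays [u].
/s/ (between /u/ and /o/): between two vowels, so rule 2 applies → [z].
/o/ (between /s/ and /b/): rule 4 targets it, but not before a nasal consonant → unchanged [o].
/b/ (word-final) occurs word-finally → [p] by rule 3.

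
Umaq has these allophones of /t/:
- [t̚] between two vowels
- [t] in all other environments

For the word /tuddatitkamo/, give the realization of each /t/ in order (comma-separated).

Occurrence 1 (position 1): no conditioning environment matches → elsewhere allophone [t].
Occurrence 2 (position 6): between two vowels → [t̚].
Occurrence 3 (position 8): no conditioning environment matches → elsewhere allophone [t].

[t], [t̚], [t]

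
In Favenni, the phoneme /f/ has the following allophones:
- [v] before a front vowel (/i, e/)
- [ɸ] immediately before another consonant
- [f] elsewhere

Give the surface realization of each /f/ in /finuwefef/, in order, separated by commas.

Occurrence 1 (position 1): before a front vowel (/i, e/) → [v].
Occurrence 2 (position 7): before a front vowel (/i, e/) → [v].
Occurrence 3 (position 9): no conditioning environment matches → elsewhere allophone [f].

[v], [v], [f]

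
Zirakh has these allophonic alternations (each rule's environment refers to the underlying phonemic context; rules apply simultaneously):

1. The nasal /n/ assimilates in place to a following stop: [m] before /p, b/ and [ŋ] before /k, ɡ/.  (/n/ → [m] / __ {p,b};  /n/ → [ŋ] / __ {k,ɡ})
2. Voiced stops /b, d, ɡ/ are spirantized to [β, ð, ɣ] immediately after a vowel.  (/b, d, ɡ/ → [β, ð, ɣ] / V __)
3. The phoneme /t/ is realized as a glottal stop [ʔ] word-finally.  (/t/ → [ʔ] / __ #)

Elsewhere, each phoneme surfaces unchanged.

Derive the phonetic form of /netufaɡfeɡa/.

/n/ — word-initial; rule 1 does not apply here → [n].
/e/ — not in any rule's target class → [e].
/t/ — between /e/ and /u/; rule 3 does not apply here → [t].
/u/ stays [u].
/f/ (between /u/ and /a/) is unaffected → [f].
/a/ (between /f/ and /ɡ/): no rule targets it → [a].
/ɡ/ meets the environment for rule 2 (immediately after a vowel) → [ɣ].
/f/ (between /ɡ/ and /e/) is unaffected → [f].
/e/ — not in any rule's target class → [e].
Rule 2 applies to /ɡ/ (between /e/ and /a/: immediately after a vowel) → [ɣ].
/a/ (word-final): no rule targets it → [a].

[netufaɣfeɣa]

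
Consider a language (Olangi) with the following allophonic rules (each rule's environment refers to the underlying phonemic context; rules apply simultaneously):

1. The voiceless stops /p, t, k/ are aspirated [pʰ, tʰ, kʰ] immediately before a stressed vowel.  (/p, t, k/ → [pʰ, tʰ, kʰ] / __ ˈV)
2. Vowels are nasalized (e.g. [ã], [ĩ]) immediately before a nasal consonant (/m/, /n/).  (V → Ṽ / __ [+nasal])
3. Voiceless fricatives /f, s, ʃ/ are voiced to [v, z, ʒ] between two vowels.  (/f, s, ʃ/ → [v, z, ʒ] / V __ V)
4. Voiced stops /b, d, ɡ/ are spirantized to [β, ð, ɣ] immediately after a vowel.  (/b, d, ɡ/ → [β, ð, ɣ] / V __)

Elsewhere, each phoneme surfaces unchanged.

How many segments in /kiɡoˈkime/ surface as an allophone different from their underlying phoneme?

Segments that undergo a rule: /ɡ/ → [ɣ] (rule 4); /k/ → [kʰ] (rule 1); /i/ → [ĩ] (rule 2).
All other segments surface unchanged.

3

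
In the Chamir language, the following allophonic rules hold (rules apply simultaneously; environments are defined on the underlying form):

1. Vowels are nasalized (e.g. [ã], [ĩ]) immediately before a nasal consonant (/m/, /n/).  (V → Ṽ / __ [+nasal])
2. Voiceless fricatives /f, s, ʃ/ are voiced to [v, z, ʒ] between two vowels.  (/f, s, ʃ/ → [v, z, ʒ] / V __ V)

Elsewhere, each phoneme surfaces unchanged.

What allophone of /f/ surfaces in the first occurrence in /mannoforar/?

[v]

/f/ (between /o/ and /o/): between two vowels, so rule 2 applies → [v].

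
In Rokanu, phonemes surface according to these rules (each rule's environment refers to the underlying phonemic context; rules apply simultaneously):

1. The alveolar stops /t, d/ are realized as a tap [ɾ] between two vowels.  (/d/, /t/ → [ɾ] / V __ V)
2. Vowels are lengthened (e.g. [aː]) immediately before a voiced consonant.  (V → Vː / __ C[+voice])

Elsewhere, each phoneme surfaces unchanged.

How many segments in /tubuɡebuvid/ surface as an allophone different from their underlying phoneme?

Segments that undergo a rule: /u/ → [uː] (rule 2); /u/ → [uː] (rule 2); /e/ → [eː] (rule 2); /u/ → [uː] (rule 2); /i/ → [iː] (rule 2).
All other segments surface unchanged.

5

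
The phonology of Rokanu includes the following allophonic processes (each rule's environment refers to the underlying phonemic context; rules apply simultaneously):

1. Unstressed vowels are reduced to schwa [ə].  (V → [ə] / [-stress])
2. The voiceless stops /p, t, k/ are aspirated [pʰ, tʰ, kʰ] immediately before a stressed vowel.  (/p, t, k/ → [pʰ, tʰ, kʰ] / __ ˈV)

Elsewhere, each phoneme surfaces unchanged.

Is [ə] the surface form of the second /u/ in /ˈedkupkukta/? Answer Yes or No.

Yes

/u/ — between /k/ and /k/, in an unstressed syllable — surfaces as [ə] (rule 1).
The actual realization is [ə], which matches [ə].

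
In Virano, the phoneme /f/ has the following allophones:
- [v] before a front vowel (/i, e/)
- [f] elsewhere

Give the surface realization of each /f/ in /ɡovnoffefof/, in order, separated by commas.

[f], [v], [f], [f]

Occurrence 1 (position 6): no conditioning environment matches → elsewhere allophone [f].
Occurrence 2 (position 7): before a front vowel (/i, e/) → [v].
Occurrence 3 (position 9): no conditioning environment matches → elsewhere allophone [f].
Occurrence 4 (position 11): no conditioning environment matches → elsewhere allophone [f].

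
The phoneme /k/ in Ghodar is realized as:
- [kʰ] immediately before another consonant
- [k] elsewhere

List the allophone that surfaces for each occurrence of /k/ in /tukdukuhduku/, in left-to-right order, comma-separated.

[kʰ], [k], [k]

Occurrence 1 (position 3): immediately before another consonant → [kʰ].
Occurrence 2 (position 6): no conditioning environment matches → elsewhere allophone [k].
Occurrence 3 (position 11): no conditioning environment matches → elsewhere allophone [k].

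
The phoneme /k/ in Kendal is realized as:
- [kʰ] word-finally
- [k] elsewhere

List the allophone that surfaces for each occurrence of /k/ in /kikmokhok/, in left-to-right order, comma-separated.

[k], [k], [k], [kʰ]

Occurrence 1 (position 1): no conditioning environment matches → elsewhere allophone [k].
Occurrence 2 (position 3): no conditioning environment matches → elsewhere allophone [k].
Occurrence 3 (position 6): no conditioning environment matches → elsewhere allophone [k].
Occurrence 4 (position 9): word-finally → [kʰ].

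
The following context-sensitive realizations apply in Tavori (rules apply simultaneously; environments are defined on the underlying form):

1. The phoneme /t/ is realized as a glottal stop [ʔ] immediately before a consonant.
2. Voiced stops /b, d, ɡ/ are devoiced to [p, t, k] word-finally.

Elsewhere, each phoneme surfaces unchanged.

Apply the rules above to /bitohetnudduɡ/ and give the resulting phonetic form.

/b/ (word-initial) fails the environment for rule 2, so it stays [b].
/i/ — not in any rule's target class → [i].
/t/ — between /i/ and /o/; rule 1 does not apply here → [t].
/o/ — not in any rule's target class → [o].
/h/ (between /o/ and /e/): no rule targets it → [h].
/e/ — not in any rule's target class → [e].
/t/ — between /e/ and /n/, immediately before a consonant — surfaces as [ʔ] (rule 1).
/n/ (between /t/ and /u/): no rule targets it → [n].
/u/ (between /n/ and /d/): no rule targets it → [u].
/d/ (between /u/ and /d/) is in the target of rule 2 but the environment (word-finally) is not met → [d].
/d/ (between /d/ and /u/) fails the environment for rule 2, so it stays [d].
/u/ (between /d/ and /ɡ/): no rule targets it → [u].
/ɡ/ meets the environment for rule 2 (word-finally) → [k].

[bitoheʔnudduk]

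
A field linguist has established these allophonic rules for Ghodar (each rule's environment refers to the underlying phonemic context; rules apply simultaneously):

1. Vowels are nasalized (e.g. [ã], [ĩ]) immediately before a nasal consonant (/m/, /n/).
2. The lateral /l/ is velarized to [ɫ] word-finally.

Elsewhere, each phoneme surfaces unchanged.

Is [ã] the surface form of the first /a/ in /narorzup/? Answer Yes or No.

No

/a/ (between /n/ and /r/) fails the environment for rule 1, so it stays [a].
The actual realization is [a], not [ã].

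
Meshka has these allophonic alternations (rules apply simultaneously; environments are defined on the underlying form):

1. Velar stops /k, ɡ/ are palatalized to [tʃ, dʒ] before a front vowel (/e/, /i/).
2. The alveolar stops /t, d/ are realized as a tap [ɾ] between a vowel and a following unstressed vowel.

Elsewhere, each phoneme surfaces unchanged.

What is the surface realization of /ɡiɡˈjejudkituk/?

[dʒiɡˈjejudtʃiɾuk]

/ɡ/ — word-initial, before a front vowel — surfaces as [dʒ] (rule 1).
/i/ — not in any rule's target class → [i].
/ɡ/ (between /i/ and /j/): rule 1 targets it, but not before a front vowel → unchanged [ɡ].
/j/ — not in any rule's target class → [j].
/e/ stays [e].
/j/ (between /e/ and /u/): no rule targets it → [j].
/u/ — not in any rule's target class → [u].
/d/ (between /u/ and /k/): rule 2 targets it, but not between a vowel and a following unstressed vowel → unchanged [d].
/k/ (between /d/ and /i/) occurs before a front vowel → [tʃ] by rule 1.
/i/ stays [i].
/t/ — between /i/ and /u/, between a vowel and a following unstressed vowel — surfaces as [ɾ] (rule 2).
/u/ stays [u].
/k/ (word-final) is in the target of rule 1 but the environment (before a front vowel) is not met → [k].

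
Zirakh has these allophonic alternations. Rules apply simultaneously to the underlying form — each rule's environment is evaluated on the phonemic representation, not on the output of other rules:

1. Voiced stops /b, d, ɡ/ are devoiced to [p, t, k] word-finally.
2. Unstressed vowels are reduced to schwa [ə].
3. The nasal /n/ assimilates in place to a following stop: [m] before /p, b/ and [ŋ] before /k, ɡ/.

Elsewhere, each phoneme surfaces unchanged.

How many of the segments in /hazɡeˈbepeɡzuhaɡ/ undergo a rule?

Segments that undergo a rule: /a/ → [ə] (rule 2); /e/ → [ə] (rule 2); /e/ → [ə] (rule 2); /u/ → [ə] (rule 2); /a/ → [ə] (rule 2); /ɡ/ → [k] (rule 1).
All other segments surface unchanged.

6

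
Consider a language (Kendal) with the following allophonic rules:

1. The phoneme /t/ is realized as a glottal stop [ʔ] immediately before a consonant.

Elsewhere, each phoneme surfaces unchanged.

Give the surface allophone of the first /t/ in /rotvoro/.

/t/ (between /o/ and /v/) occurs immediately before a consonant → [ʔ] by rule 1.

[ʔ]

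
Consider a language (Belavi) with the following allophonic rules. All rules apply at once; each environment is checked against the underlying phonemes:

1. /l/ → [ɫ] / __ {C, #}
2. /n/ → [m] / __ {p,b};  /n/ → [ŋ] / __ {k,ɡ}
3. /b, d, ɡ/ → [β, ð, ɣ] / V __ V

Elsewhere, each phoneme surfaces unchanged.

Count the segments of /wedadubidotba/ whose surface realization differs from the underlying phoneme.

Segments that undergo a rule: /d/ → [ð] (rule 3); /d/ → [ð] (rule 3); /b/ → [β] (rule 3); /d/ → [ð] (rule 3).
All other segments surface unchanged.

4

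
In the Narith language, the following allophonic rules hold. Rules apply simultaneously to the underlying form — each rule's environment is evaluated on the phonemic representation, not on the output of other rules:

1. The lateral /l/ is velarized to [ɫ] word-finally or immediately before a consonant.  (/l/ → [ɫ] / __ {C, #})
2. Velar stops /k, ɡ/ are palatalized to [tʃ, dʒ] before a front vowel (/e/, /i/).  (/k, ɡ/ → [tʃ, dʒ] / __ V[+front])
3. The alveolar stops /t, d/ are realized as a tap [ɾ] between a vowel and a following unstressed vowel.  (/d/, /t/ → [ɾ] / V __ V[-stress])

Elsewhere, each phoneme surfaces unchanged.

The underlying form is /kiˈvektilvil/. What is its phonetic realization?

[tʃiˈvektiɫviɫ]

/k/ — word-initial, before a front vowel — surfaces as [tʃ] (rule 2).
/i/ — not in any rule's target class → [i].
/v/ (between /i/ and /e/) is unaffected → [v].
/e/ (between /v/ and /k/) is unaffected → [e].
/k/ (between /e/ and /t/) fails the environment for rule 2, so it stays [k].
/t/ (between /k/ and /i/) fails the environment for rule 3, so it stays [t].
/i/ — not in any rule's target class → [i].
/l/ meets the environment for rule 1 (word-finally or immediately before a consonant) → [ɫ].
/v/ stays [v].
/i/ stays [i].
/l/ — word-final, word-finally or immediately before a consonant — surfaces as [ɫ] (rule 1).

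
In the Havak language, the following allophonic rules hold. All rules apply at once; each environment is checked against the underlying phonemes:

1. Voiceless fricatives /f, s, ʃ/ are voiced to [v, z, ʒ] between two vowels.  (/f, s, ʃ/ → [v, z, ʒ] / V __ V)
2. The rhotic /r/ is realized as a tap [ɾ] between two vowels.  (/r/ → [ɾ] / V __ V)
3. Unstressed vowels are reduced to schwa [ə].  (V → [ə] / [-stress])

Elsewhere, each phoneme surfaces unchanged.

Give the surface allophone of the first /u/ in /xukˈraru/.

[ə]

/u/ (between /x/ and /k/): in an unstressed syllable, so rule 3 applies → [ə].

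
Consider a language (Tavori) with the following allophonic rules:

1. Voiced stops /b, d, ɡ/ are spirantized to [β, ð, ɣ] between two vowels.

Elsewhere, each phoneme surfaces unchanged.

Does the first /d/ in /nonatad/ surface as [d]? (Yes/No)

Yes

/d/ (word-final) is in the target of rule 1 but the environment (between two vowels) is not met → [d].
The actual realization is [d], which matches [d].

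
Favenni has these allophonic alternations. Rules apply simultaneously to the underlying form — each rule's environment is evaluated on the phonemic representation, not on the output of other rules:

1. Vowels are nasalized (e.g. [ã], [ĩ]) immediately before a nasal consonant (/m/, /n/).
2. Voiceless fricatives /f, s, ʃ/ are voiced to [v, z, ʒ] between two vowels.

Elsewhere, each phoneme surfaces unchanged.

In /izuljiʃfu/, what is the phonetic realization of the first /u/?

[u]

/u/ (between /z/ and /l/): rule 1 targets it, but not before a nasal consonant → unchanged [u].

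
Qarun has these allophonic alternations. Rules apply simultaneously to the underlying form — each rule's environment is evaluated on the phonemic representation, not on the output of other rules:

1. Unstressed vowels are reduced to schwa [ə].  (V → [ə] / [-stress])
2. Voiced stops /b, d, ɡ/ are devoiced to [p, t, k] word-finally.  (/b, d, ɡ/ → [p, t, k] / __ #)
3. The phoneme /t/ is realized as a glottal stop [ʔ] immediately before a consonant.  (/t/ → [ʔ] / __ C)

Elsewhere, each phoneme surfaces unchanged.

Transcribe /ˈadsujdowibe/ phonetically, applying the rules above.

[ˈadsəjdəwəbə]

/a/ (word-initial) is in the target of rule 1 but the environment (in an unstressed syllable) is not met → [a].
/d/ (between /a/ and /s/) is in the target of rule 2 but the environment (word-finally) is not met → [d].
/s/ stays [s].
/u/ (between /s/ and /j/) occurs in an unstressed syllable → [ə] by rule 1.
/j/ — not in any rule's target class → [j].
/d/ (between /j/ and /o/): rule 2 targets it, but not word-finally → unchanged [d].
/o/ meets the environment for rule 1 (in an unstressed syllable) → [ə].
/w/ (between /o/ and /i/): no rule targets it → [w].
/i/ — between /w/ and /b/, in an unstressed syllable — surfaces as [ə] (rule 1).
/b/ — between /i/ and /e/; rule 2 does not apply here → [b].
Rule 1 applies to /e/ (word-final: in an unstressed syllable) → [ə].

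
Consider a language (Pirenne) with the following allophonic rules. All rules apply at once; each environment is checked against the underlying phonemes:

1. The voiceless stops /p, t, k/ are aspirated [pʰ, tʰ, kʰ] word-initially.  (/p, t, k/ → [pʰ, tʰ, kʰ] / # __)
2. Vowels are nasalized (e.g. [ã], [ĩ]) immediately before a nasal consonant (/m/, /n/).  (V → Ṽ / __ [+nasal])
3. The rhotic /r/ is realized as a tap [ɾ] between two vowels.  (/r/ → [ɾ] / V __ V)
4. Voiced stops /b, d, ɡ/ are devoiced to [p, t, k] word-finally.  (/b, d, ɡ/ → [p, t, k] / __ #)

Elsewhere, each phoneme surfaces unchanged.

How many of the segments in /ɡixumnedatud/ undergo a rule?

2

Segments that undergo a rule: /u/ → [ũ] (rule 2); /d/ → [t] (rule 4).
All other segments surface unchanged.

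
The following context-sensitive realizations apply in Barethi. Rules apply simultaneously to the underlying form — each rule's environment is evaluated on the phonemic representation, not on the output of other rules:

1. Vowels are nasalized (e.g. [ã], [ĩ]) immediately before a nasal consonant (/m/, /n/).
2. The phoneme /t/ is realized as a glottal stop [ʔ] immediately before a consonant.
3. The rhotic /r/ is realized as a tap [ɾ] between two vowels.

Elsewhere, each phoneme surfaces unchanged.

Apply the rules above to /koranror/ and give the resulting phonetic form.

/o/ — between /k/ and /r/; rule 1 does not apply here → [o].
/r/ — between /o/ and /a/, between two vowels — surfaces as [ɾ] (rule 3).
/a/ — between /r/ and /n/, before a nasal consonant — surfaces as [ã] (rule 1).
/r/ — between /n/ and /o/; rule 3 does not apply here → [r].
/o/ (between /r/ and /r/) is in the target of rule 1 but the environment (before a nasal consonant) is not met → [o].
/r/ — word-final; rule 3 does not apply here → [r].

[koɾãnror]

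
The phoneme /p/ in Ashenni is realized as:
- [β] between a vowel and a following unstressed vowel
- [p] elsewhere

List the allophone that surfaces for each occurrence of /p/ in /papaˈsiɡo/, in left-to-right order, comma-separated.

Occurrence 1 (position 1): no conditioning environment matches → elsewhere allophone [p].
Occurrence 2 (position 3): between a vowel and a following unstressed vowel → [β].

[p], [β]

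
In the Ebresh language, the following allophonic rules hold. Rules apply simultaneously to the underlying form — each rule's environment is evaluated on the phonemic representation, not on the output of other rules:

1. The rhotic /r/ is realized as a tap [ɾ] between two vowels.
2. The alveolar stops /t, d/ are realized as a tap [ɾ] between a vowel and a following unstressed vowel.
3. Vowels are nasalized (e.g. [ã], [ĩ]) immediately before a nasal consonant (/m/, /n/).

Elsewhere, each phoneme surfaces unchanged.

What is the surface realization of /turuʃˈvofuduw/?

[tuɾuʃˈvofuɾuw]

/t/ (word-initial) fails the environment for rule 2, so it stays [t].
/u/ — between /t/ and /r/; rule 3 does not apply here → [u].
/r/ (between /u/ and /u/): between two vowels, so rule 1 applies → [ɾ].
/u/ (between /r/ and /ʃ/): rule 3 targets it, but not before a nasal consonant → unchanged [u].
/ʃ/ (between /u/ and /v/) is unaffected → [ʃ].
/v/ — not in any rule's target class → [v].
/o/ — between /v/ and /f/; rule 3 does not apply here → [o].
/f/ — not in any rule's target class → [f].
/u/ — between /f/ and /d/; rule 3 does not apply here → [u].
/d/ meets the environment for rule 2 (between a vowel and a following unstressed vowel) → [ɾ].
/u/ — between /d/ and /w/; rule 3 does not apply here → [u].
/w/ (word-final): no rule targets it → [w].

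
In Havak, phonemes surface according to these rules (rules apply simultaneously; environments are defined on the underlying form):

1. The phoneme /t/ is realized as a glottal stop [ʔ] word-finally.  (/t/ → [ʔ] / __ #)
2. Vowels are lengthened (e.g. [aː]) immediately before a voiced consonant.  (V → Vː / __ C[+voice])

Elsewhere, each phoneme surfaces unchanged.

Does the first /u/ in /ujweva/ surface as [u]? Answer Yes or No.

No

/u/ (word-initial): before a voiced consonant, so rule 2 applies → [uː].
The actual realization is [uː], not [u].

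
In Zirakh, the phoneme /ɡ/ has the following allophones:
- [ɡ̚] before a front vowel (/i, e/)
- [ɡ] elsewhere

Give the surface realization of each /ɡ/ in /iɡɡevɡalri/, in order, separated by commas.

[ɡ], [ɡ̚], [ɡ]

Occurrence 1 (position 2): no conditioning environment matches → elsewhere allophone [ɡ].
Occurrence 2 (position 3): before a front vowel (/i, e/) → [ɡ̚].
Occurrence 3 (position 6): no conditioning environment matches → elsewhere allophone [ɡ].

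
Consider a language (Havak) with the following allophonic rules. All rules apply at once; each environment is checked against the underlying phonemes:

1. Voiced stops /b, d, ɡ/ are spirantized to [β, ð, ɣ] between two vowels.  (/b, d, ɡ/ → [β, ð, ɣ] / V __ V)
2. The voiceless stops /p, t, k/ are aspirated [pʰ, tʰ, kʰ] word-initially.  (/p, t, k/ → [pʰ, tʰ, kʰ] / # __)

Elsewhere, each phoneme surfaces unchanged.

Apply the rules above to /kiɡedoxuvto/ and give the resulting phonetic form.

[kʰiɣeðoxuvto]

/k/ — word-initial, word-initially — surfaces as [kʰ] (rule 2).
/i/ — not in any rule's target class → [i].
/ɡ/ — between /i/ and /e/, between two vowels — surfaces as [ɣ] (rule 1).
/e/ stays [e].
Rule 1 applies to /d/ (between /e/ and /o/: between two vowels) → [ð].
/o/ stays [o].
/x/ stays [x].
/u/ — not in any rule's target class → [u].
/v/ (between /u/ and /t/): no rule targets it → [v].
/t/ (between /v/ and /o/) is in the target of rule 2 but the environment (word-initially) is not met → [t].
/o/ — not in any rule's target class → [o].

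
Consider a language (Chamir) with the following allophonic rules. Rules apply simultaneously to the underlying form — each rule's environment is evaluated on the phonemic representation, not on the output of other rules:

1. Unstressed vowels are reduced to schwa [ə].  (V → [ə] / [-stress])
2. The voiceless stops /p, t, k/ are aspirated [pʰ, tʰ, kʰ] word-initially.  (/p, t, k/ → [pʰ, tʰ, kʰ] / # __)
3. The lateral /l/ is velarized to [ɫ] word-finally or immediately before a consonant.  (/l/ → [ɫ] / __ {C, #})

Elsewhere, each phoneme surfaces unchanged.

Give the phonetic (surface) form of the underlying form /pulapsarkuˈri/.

/p/ — word-initial, word-initially — surfaces as [pʰ] (rule 2).
Rule 1 applies to /u/ (between /p/ and /l/: in an unstressed syllable) → [ə].
/l/ — between /u/ and /a/; rule 3 does not apply here → [l].
/a/ (between /l/ and /p/) occurs in an unstressed syllable → [ə] by rule 1.
/p/ (between /a/ and /s/): rule 2 targets it, but not word-initially → unchanged [p].
/s/ (between /p/ and /a/) is unaffected → [s].
/a/ meets the environment for rule 1 (in an unstressed syllable) → [ə].
/r/ (between /a/ and /k/): no rule targets it → [r].
/k/ (between /r/ and /u/) fails the environment for rule 2, so it stays [k].
/u/ (between /k/ and /r/) occurs in an unstressed syllable → [ə] by rule 1.
/r/ — not in any rule's target class → [r].
/i/ (word-final) fails the environment for rule 1, so it stays [i].

[pʰələpsərkəˈri]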